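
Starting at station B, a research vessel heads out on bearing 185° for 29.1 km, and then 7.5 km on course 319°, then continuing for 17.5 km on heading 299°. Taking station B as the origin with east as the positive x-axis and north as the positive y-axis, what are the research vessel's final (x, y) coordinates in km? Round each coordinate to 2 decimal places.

Leg 1 (185°, 29.1 km): east 29.1 sin 185° = -2.54, north 29.1 cos 185° = -28.99
Leg 2 (319°, 7.5 km): east 7.5 sin 319° = -4.92, north 7.5 cos 319° = 5.66
Leg 3 (299°, 17.5 km): east 17.5 sin 299° = -15.31, north 17.5 cos 299° = 8.48
Summing: -22.76 km east, -14.84 km north → (-22.76, -14.84).

(-22.76, -14.84)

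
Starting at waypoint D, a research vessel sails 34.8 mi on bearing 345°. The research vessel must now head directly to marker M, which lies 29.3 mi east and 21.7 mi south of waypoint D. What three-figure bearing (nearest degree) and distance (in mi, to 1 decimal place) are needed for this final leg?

Leg 1 (345°, 34.8 mi): east 34.8 sin 345° = -9.01, north 34.8 cos 345° = 33.61
Current position: (-9.01, 33.61). Target: (29.3, -21.7). Remaining: Δeast = 38.31, Δnorth = -55.31.
Bearing = atan2(38.31, -55.31) mod 360° = 145.30°; distance = √((38.31)² + (-55.31)²) = 67.284 mi.

145°, 67.3 mi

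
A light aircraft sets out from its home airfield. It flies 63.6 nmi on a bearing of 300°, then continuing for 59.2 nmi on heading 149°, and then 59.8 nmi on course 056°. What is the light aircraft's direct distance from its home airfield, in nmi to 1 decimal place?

Leg 1 (300°, 63.6 nmi): east 63.6 sin 300° = -55.08, north 63.6 cos 300° = 31.80
Leg 2 (149°, 59.2 nmi): east 59.2 sin 149° = 30.49, north 59.2 cos 149° = -50.74
Leg 3 (056°, 59.8 nmi): east 59.8 sin 56° = 49.58, north 59.8 cos 56° = 33.44
Net: 24.99 east, 14.50 north. Distance = √((24.99)² + (14.50)²) = 28.888 nmi.

28.9 nmi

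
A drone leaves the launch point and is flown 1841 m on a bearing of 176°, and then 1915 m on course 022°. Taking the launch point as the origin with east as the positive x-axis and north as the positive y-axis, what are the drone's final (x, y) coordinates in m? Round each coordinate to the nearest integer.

Leg 1 (176°, 1841 m): east 1841 sin 176° = 128.42, north 1841 cos 176° = -1836.52
Leg 2 (022°, 1915 m): east 1915 sin 22° = 717.37, north 1915 cos 22° = 1775.56
Summing: 845.79 m east, -60.96 m north → (846, -61).

(846, -61)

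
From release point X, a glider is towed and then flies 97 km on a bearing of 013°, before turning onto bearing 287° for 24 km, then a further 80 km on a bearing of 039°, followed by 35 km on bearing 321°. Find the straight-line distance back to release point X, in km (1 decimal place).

192.8 km

Leg 1 (013°, 97 km): east 97 sin 13° = 21.82, north 97 cos 13° = 94.51
Leg 2 (287°, 24 km): east 24 sin 287° = -22.95, north 24 cos 287° = 7.02
Leg 3 (039°, 80 km): east 80 sin 39° = 50.35, north 80 cos 39° = 62.17
Leg 4 (321°, 35 km): east 35 sin 321° = -22.03, north 35 cos 321° = 27.20
Net: 27.19 east, 190.90 north. Distance = √((27.19)² + (190.90)²) = 192.829 km.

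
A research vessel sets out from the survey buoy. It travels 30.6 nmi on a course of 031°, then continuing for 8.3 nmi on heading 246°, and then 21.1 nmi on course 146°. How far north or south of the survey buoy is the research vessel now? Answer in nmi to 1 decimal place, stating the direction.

5.4 nmi north

Leg 1 (031°, 30.6 nmi): east 30.6 sin 31° = 15.76, north 30.6 cos 31° = 26.23
Leg 2 (246°, 8.3 nmi): east 8.3 sin 246° = -7.58, north 8.3 cos 246° = -3.38
Leg 3 (146°, 21.1 nmi): east 21.1 sin 146° = 11.80, north 21.1 cos 146° = -17.49
Net north component: 5.36 nmi.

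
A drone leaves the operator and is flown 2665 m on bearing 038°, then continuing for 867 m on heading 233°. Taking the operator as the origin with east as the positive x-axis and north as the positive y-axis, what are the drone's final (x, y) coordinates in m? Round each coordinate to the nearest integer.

Leg 1 (038°, 2665 m): east 2665 sin 38° = 1640.74, north 2665 cos 38° = 2100.05
Leg 2 (233°, 867 m): east 867 sin 233° = -692.42, north 867 cos 233° = -521.77
Summing: 948.32 m east, 1578.28 m north → (948, 1578).

(948, 1578)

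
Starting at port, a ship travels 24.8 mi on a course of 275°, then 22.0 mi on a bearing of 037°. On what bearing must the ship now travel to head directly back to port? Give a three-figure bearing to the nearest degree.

150°

Leg 1 (275°, 24.8 mi): east 24.8 sin 275° = -24.71, north 24.8 cos 275° = 2.16
Leg 2 (037°, 22.0 mi): east 22.0 sin 37° = 13.24, north 22.0 cos 37° = 17.57
Net displacement: -11.47 east, 19.73 north. Direction back to start is (11.47, -19.73): bearing = atan2(11.47, -19.73) mod 360° = 149.84° ≈ 150°.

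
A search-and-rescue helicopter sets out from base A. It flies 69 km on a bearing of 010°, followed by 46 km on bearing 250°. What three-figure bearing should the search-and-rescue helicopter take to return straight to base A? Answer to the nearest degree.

149°

Leg 1 (010°, 69 km): east 69 sin 10° = 11.98, north 69 cos 10° = 67.95
Leg 2 (250°, 46 km): east 46 sin 250° = -43.23, north 46 cos 250° = -15.73
Net displacement: -31.24 east, 52.22 north. Direction back to start is (31.24, -52.22): bearing = atan2(31.24, -52.22) mod 360° = 149.11° ≈ 149°.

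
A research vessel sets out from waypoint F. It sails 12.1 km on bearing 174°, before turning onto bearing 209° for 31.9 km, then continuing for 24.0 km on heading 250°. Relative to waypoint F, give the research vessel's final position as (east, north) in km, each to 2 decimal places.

Leg 1 (174°, 12.1 km): east 12.1 sin 174° = 1.26, north 12.1 cos 174° = -12.03
Leg 2 (209°, 31.9 km): east 31.9 sin 209° = -15.47, north 31.9 cos 209° = -27.90
Leg 3 (250°, 24.0 km): east 24.0 sin 250° = -22.55, north 24.0 cos 250° = -8.21
Summing: -36.75 km east, -48.14 km north → (-36.75, -48.14).

(-36.75, -48.14)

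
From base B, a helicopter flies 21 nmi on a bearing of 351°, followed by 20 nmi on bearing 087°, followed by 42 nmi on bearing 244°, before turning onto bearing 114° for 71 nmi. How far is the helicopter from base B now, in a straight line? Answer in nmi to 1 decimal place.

50.7 nmi

Leg 1 (351°, 21 nmi): east 21 sin 351° = -3.29, north 21 cos 351° = 20.74
Leg 2 (087°, 20 nmi): east 20 sin 87° = 19.97, north 20 cos 87° = 1.05
Leg 3 (244°, 42 nmi): east 42 sin 244° = -37.75, north 42 cos 244° = -18.41
Leg 4 (114°, 71 nmi): east 71 sin 114° = 64.86, north 71 cos 114° = -28.88
Net: 43.80 east, -25.50 north. Distance = √((43.80)² + (-25.50)²) = 50.683 nmi.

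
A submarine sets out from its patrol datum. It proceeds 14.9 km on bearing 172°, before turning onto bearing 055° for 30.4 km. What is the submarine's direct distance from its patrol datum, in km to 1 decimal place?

Leg 1 (172°, 14.9 km): east 14.9 sin 172° = 2.07, north 14.9 cos 172° = -14.75
Leg 2 (055°, 30.4 km): east 30.4 sin 55° = 24.90, north 30.4 cos 55° = 17.44
Net: 26.98 east, 2.68 north. Distance = √((26.98)² + (2.68)²) = 27.109 km.

27.1 km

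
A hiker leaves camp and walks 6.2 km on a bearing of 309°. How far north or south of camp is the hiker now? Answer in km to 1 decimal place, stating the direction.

Leg 1 (309°, 6.2 km): east 6.2 sin 309° = -4.82, north 6.2 cos 309° = 3.90
Net north component: 3.90 km.

3.9 km north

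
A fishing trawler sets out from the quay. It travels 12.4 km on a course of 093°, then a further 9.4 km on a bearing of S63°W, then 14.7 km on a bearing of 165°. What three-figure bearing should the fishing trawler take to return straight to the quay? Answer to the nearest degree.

338°

Leg 1 (093°, 12.4 km): east 12.4 sin 93° = 12.38, north 12.4 cos 93° = -0.65
Leg 2 (S63°W, 9.4 km): east 9.4 sin 243° = -8.38, north 9.4 cos 243° = -4.27
Leg 3 (165°, 14.7 km): east 14.7 sin 165° = 3.80, north 14.7 cos 165° = -14.20
Net displacement: 7.81 east, -19.12 north. Direction back to start is (-7.81, 19.12): bearing = atan2(-7.81, 19.12) mod 360° = 337.77° ≈ 338°.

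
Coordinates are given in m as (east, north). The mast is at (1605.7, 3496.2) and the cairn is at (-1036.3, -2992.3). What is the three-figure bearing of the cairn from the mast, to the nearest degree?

Δeast = -1036.3 − 1605.7 = -2642.00; Δnorth = -2992.3 − 3496.2 = -6488.50.
Bearing = atan2(Δeast, Δnorth) mod 360° = 202.16° ≈ 202°.

202°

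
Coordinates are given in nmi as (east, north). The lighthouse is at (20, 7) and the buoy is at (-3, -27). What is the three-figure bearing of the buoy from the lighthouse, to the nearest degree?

Δeast = -3 − 20 = -23.00; Δnorth = -27 − 7 = -34.00.
Bearing = atan2(Δeast, Δnorth) mod 360° = 214.08° ≈ 214°.

214°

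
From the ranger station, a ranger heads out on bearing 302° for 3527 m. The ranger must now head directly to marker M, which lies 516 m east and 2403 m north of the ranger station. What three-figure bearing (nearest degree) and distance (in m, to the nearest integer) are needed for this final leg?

Leg 1 (302°, 3527 m): east 3527 sin 302° = -2991.07, north 3527 cos 302° = 1869.03
Current position: (-2991.07, 1869.03). Target: (516, 2403). Remaining: Δeast = 3507.07, Δnorth = 533.97.
Bearing = atan2(3507.07, 533.97) mod 360° = 81.34°; distance = √((3507.07)² + (533.97)²) = 3547.483 m.

081°, 3547 m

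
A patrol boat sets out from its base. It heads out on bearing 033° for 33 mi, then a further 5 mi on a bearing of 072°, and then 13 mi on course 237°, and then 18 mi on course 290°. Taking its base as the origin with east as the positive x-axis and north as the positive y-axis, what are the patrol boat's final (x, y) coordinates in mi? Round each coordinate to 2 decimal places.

(-5.09, 28.30)

Leg 1 (033°, 33 mi): east 33 sin 33° = 17.97, north 33 cos 33° = 27.68
Leg 2 (072°, 5 mi): east 5 sin 72° = 4.76, north 5 cos 72° = 1.55
Leg 3 (237°, 13 mi): east 13 sin 237° = -10.90, north 13 cos 237° = -7.08
Leg 4 (290°, 18 mi): east 18 sin 290° = -16.91, north 18 cos 290° = 6.16
Summing: -5.09 mi east, 28.30 mi north → (-5.09, 28.30).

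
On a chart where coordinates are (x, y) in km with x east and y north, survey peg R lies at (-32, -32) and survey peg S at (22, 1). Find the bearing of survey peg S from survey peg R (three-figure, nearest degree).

Δeast = 22 − -32 = 54.00; Δnorth = 1 − -32 = 33.00.
Bearing = atan2(Δeast, Δnorth) mod 360° = 58.57° ≈ 059°.

059°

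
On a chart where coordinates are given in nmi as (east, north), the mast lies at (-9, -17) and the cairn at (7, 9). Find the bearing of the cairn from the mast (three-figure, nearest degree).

032°

Δeast = 7 − -9 = 16.00; Δnorth = 9 − -17 = 26.00.
Bearing = atan2(Δeast, Δnorth) mod 360° = 31.61° ≈ 032°.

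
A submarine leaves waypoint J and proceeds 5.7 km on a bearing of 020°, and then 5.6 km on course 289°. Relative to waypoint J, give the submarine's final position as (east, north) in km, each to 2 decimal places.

Leg 1 (020°, 5.7 km): east 5.7 sin 20° = 1.95, north 5.7 cos 20° = 5.36
Leg 2 (289°, 5.6 km): east 5.6 sin 289° = -5.29, north 5.6 cos 289° = 1.82
Summing: -3.35 km east, 7.18 km north → (-3.35, 7.18).

(-3.35, 7.18)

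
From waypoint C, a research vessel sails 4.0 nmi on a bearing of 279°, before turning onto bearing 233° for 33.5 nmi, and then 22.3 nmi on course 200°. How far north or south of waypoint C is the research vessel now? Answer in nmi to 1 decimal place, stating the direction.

40.5 nmi south

Leg 1 (279°, 4.0 nmi): east 4.0 sin 279° = -3.95, north 4.0 cos 279° = 0.63
Leg 2 (233°, 33.5 nmi): east 33.5 sin 233° = -26.75, north 33.5 cos 233° = -20.16
Leg 3 (200°, 22.3 nmi): east 22.3 sin 200° = -7.63, north 22.3 cos 200° = -20.96
Net north component: -40.49 nmi.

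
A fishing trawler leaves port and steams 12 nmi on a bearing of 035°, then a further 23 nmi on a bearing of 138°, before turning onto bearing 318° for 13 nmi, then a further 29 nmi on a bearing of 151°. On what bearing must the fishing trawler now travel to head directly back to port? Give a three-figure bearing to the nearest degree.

Leg 1 (035°, 12 nmi): east 12 sin 35° = 6.88, north 12 cos 35° = 9.83
Leg 2 (138°, 23 nmi): east 23 sin 138° = 15.39, north 23 cos 138° = -17.09
Leg 3 (318°, 13 nmi): east 13 sin 318° = -8.70, north 13 cos 318° = 9.66
Leg 4 (151°, 29 nmi): east 29 sin 151° = 14.06, north 29 cos 151° = -25.36
Net displacement: 27.63 east, -22.97 north. Direction back to start is (-27.63, 22.97): bearing = atan2(-27.63, 22.97) mod 360° = 309.73° ≈ 310°.

310°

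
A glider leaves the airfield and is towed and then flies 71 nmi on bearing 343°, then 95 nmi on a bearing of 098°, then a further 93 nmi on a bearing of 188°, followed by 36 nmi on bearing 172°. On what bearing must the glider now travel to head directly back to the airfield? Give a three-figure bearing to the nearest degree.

Leg 1 (343°, 71 nmi): east 71 sin 343° = -20.76, north 71 cos 343° = 67.90
Leg 2 (098°, 95 nmi): east 95 sin 98° = 94.08, north 95 cos 98° = -13.22
Leg 3 (188°, 93 nmi): east 93 sin 188° = -12.94, north 93 cos 188° = -92.09
Leg 4 (172°, 36 nmi): east 36 sin 172° = 5.01, north 36 cos 172° = -35.65
Net displacement: 65.38 east, -73.07 north. Direction back to start is (-65.38, 73.07): bearing = atan2(-65.38, 73.07) mod 360° = 318.18° ≈ 318°.

318°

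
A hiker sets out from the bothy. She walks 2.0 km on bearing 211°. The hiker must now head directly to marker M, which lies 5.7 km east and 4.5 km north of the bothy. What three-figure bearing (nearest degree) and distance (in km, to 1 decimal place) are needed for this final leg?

047°, 9.2 km

Leg 1 (211°, 2.0 km): east 2.0 sin 211° = -1.03, north 2.0 cos 211° = -1.71
Current position: (-1.03, -1.71). Target: (5.7, 4.5). Remaining: Δeast = 6.73, Δnorth = 6.21.
Bearing = atan2(6.73, 6.21) mod 360° = 47.28°; distance = √((6.73)² + (6.21)²) = 9.160 km.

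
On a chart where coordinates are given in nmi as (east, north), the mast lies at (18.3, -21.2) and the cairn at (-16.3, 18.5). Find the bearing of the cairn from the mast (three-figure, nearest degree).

319°

Δeast = -16.3 − 18.3 = -34.60; Δnorth = 18.5 − -21.2 = 39.70.
Bearing = atan2(Δeast, Δnorth) mod 360° = 318.93° ≈ 319°.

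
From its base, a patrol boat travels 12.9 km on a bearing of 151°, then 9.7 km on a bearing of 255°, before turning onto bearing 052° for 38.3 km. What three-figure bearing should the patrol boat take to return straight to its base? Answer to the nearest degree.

Leg 1 (151°, 12.9 km): east 12.9 sin 151° = 6.25, north 12.9 cos 151° = -11.28
Leg 2 (255°, 9.7 km): east 9.7 sin 255° = -9.37, north 9.7 cos 255° = -2.51
Leg 3 (052°, 38.3 km): east 38.3 sin 52° = 30.18, north 38.3 cos 52° = 23.58
Net displacement: 27.07 east, 9.79 north. Direction back to start is (-27.07, -9.79): bearing = atan2(-27.07, -9.79) mod 360° = 250.12° ≈ 250°.

250°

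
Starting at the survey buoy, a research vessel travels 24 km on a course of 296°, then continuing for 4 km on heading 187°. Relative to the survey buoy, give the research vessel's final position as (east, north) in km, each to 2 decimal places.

Leg 1 (296°, 24 km): east 24 sin 296° = -21.57, north 24 cos 296° = 10.52
Leg 2 (187°, 4 km): east 4 sin 187° = -0.49, north 4 cos 187° = -3.97
Summing: -22.06 km east, 6.55 km north → (-22.06, 6.55).

(-22.06, 6.55)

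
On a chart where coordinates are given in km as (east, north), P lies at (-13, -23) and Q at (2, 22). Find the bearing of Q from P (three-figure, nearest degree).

Δeast = 2 − -13 = 15.00; Δnorth = 22 − -23 = 45.00.
Bearing = atan2(Δeast, Δnorth) mod 360° = 18.43° ≈ 018°.

018°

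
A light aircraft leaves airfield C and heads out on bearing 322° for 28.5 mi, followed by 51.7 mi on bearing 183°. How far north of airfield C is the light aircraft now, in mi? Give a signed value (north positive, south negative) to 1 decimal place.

-29.2 mi

Leg 1 (322°, 28.5 mi): east 28.5 sin 322° = -17.55, north 28.5 cos 322° = 22.46
Leg 2 (183°, 51.7 mi): east 51.7 sin 183° = -2.71, north 51.7 cos 183° = -51.63
Net north component: -29.17 mi.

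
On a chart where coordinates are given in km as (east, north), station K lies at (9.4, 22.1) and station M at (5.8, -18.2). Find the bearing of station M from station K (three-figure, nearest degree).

185°

Δeast = 5.8 − 9.4 = -3.60; Δnorth = -18.2 − 22.1 = -40.30.
Bearing = atan2(Δeast, Δnorth) mod 360° = 185.10° ≈ 185°.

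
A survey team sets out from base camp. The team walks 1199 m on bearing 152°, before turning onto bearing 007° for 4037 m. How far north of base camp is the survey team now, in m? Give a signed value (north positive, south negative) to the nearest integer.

2948 m

Leg 1 (152°, 1199 m): east 1199 sin 152° = 562.90, north 1199 cos 152° = -1058.65
Leg 2 (007°, 4037 m): east 4037 sin 7° = 491.99, north 4037 cos 7° = 4006.91
Net north component: 2948.25 m.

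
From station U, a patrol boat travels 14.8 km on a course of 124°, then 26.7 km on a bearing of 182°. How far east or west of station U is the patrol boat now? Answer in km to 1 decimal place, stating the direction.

Leg 1 (124°, 14.8 km): east 14.8 sin 124° = 12.27, north 14.8 cos 124° = -8.28
Leg 2 (182°, 26.7 km): east 26.7 sin 182° = -0.93, north 26.7 cos 182° = -26.68
Net east component: 11.34 km.

11.3 km east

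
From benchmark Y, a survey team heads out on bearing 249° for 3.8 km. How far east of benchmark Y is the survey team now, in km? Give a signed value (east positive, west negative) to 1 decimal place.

Leg 1 (249°, 3.8 km): east 3.8 sin 249° = -3.55, north 3.8 cos 249° = -1.36
Net east component: -3.55 km.

-3.5 km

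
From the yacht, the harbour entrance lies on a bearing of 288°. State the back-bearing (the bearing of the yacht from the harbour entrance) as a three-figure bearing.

108°

Back-bearing = 288° − 180° = 108°.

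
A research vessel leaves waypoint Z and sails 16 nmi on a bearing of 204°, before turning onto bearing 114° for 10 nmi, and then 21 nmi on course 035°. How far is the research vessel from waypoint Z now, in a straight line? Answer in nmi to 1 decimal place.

14.7 nmi

Leg 1 (204°, 16 nmi): east 16 sin 204° = -6.51, north 16 cos 204° = -14.62
Leg 2 (114°, 10 nmi): east 10 sin 114° = 9.14, north 10 cos 114° = -4.07
Leg 3 (035°, 21 nmi): east 21 sin 35° = 12.05, north 21 cos 35° = 17.20
Net: 14.67 east, -1.48 north. Distance = √((14.67)² + (-1.48)²) = 14.747 nmi.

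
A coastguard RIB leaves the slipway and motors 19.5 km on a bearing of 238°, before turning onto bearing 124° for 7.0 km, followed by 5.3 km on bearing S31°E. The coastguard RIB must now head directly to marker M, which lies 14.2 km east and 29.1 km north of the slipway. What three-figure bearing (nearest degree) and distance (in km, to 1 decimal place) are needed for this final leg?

Leg 1 (238°, 19.5 km): east 19.5 sin 238° = -16.54, north 19.5 cos 238° = -10.33
Leg 2 (124°, 7.0 km): east 7.0 sin 124° = 5.80, north 7.0 cos 124° = -3.91
Leg 3 (S31°E, 5.3 km): east 5.3 sin 149° = 2.73, north 5.3 cos 149° = -4.54
Current position: (-8.00, -18.79). Target: (14.2, 29.1). Remaining: Δeast = 22.20, Δnorth = 47.89.
Bearing = atan2(22.20, 47.89) mod 360° = 24.87°; distance = √((22.20)² + (47.89)²) = 52.788 km.

025°, 52.8 km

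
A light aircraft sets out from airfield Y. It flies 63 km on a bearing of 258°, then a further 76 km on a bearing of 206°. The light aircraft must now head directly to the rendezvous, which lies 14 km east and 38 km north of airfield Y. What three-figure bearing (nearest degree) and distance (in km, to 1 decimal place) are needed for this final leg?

042°, 161.6 km

Leg 1 (258°, 63 km): east 63 sin 258° = -61.62, north 63 cos 258° = -13.10
Leg 2 (206°, 76 km): east 76 sin 206° = -33.32, north 76 cos 206° = -68.31
Current position: (-94.94, -81.41). Target: (14, 38). Remaining: Δeast = 108.94, Δnorth = 119.41.
Bearing = atan2(108.94, 119.41) mod 360° = 42.38°; distance = √((108.94)² + (119.41)²) = 161.635 km.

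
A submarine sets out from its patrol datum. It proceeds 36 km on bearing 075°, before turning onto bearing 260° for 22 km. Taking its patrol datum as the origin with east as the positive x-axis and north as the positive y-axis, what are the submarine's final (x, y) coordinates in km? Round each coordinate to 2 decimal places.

Leg 1 (075°, 36 km): east 36 sin 75° = 34.77, north 36 cos 75° = 9.32
Leg 2 (260°, 22 km): east 22 sin 260° = -21.67, north 22 cos 260° = -3.82
Summing: 13.11 km east, 5.50 km north → (13.11, 5.50).

(13.11, 5.50)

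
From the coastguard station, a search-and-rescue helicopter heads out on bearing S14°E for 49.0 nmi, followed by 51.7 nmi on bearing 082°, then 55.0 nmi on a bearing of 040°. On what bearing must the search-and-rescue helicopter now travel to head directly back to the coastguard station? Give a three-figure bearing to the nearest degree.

269°

Leg 1 (S14°E, 49.0 nmi): east 49.0 sin 166° = 11.85, north 49.0 cos 166° = -47.54
Leg 2 (082°, 51.7 nmi): east 51.7 sin 82° = 51.20, north 51.7 cos 82° = 7.20
Leg 3 (040°, 55.0 nmi): east 55.0 sin 40° = 35.35, north 55.0 cos 40° = 42.13
Net displacement: 98.40 east, 1.78 north. Direction back to start is (-98.40, -1.78): bearing = atan2(-98.40, -1.78) mod 360° = 268.96° ≈ 269°.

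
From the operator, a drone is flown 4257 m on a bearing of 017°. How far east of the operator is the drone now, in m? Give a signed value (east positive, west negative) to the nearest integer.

Leg 1 (017°, 4257 m): east 4257 sin 17° = 1244.63, north 4257 cos 17° = 4070.99
Net east component: 1244.63 m.

1245 m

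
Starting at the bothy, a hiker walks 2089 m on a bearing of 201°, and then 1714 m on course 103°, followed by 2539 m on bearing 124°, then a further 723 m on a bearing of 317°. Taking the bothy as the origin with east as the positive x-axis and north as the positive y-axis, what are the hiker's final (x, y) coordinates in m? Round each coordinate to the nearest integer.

Leg 1 (201°, 2089 m): east 2089 sin 201° = -748.63, north 2089 cos 201° = -1950.25
Leg 2 (103°, 1714 m): east 1714 sin 103° = 1670.07, north 1714 cos 103° = -385.57
Leg 3 (124°, 2539 m): east 2539 sin 124° = 2104.93, north 2539 cos 124° = -1419.79
Leg 4 (317°, 723 m): east 723 sin 317° = -493.08, north 723 cos 317° = 528.77
Summing: 2533.28 m east, -3226.84 m north → (2533, -3227).

(2533, -3227)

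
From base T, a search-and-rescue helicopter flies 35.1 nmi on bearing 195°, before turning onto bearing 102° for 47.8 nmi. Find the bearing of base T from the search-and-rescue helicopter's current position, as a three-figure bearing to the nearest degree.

Leg 1 (195°, 35.1 nmi): east 35.1 sin 195° = -9.08, north 35.1 cos 195° = -33.90
Leg 2 (102°, 47.8 nmi): east 47.8 sin 102° = 46.76, north 47.8 cos 102° = -9.94
Net displacement: 37.67 east, -43.84 north. Direction back to start is (-37.67, 43.84): bearing = atan2(-37.67, 43.84) mod 360° = 319.33° ≈ 319°.

319°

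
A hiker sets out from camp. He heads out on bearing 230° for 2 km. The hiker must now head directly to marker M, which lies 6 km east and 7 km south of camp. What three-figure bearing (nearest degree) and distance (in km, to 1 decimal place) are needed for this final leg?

Leg 1 (230°, 2 km): east 2 sin 230° = -1.53, north 2 cos 230° = -1.29
Current position: (-1.53, -1.29). Target: (6, -7). Remaining: Δeast = 7.53, Δnorth = -5.71.
Bearing = atan2(7.53, -5.71) mod 360° = 127.19°; distance = √((7.53)² + (-5.71)²) = 9.454 km.

127°, 9.5 km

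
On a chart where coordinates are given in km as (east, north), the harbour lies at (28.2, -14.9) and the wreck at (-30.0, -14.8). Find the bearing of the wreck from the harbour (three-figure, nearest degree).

Δeast = -30.0 − 28.2 = -58.20; Δnorth = -14.8 − -14.9 = 0.10.
Bearing = atan2(Δeast, Δnorth) mod 360° = 270.10° ≈ 270°.

270°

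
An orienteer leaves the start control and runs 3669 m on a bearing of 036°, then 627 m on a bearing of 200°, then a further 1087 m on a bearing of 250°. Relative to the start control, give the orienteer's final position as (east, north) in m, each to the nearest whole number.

(921, 2007)

Leg 1 (036°, 3669 m): east 3669 sin 36° = 2156.58, north 3669 cos 36° = 2968.28
Leg 2 (200°, 627 m): east 627 sin 200° = -214.45, north 627 cos 200° = -589.19
Leg 3 (250°, 1087 m): east 1087 sin 250° = -1021.45, north 1087 cos 250° = -371.78
Summing: 920.69 m east, 2007.32 m north → (921, 2007).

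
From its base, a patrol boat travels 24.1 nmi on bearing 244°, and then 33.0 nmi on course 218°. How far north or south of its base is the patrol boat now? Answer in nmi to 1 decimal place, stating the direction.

36.6 nmi south

Leg 1 (244°, 24.1 nmi): east 24.1 sin 244° = -21.66, north 24.1 cos 244° = -10.56
Leg 2 (218°, 33.0 nmi): east 33.0 sin 218° = -20.32, north 33.0 cos 218° = -26.00
Net north component: -36.57 nmi.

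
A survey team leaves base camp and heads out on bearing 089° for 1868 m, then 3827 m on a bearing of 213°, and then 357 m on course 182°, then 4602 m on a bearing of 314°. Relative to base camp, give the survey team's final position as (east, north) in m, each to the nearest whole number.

Leg 1 (089°, 1868 m): east 1868 sin 89° = 1867.72, north 1868 cos 89° = 32.60
Leg 2 (213°, 3827 m): east 3827 sin 213° = -2084.33, north 3827 cos 213° = -3209.59
Leg 3 (182°, 357 m): east 357 sin 182° = -12.46, north 357 cos 182° = -356.78
Leg 4 (314°, 4602 m): east 4602 sin 314° = -3310.40, north 4602 cos 314° = 3196.82
Summing: -3539.48 m east, -336.96 m north → (-3539, -337).

(-3539, -337)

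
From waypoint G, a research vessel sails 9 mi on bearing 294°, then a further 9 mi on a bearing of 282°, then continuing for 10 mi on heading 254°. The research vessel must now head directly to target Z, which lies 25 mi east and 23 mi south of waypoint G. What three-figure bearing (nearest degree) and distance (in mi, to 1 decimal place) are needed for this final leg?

Leg 1 (294°, 9 mi): east 9 sin 294° = -8.22, north 9 cos 294° = 3.66
Leg 2 (282°, 9 mi): east 9 sin 282° = -8.80, north 9 cos 282° = 1.87
Leg 3 (254°, 10 mi): east 10 sin 254° = -9.61, north 10 cos 254° = -2.76
Current position: (-26.64, 2.78). Target: (25, -23). Remaining: Δeast = 51.64, Δnorth = -25.78.
Bearing = atan2(51.64, -25.78) mod 360° = 116.53°; distance = √((51.64)² + (-25.78)²) = 57.713 mi.

117°, 57.7 mi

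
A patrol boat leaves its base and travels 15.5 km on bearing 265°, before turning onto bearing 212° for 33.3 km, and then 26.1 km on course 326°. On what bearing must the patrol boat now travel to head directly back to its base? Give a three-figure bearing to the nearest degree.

081°

Leg 1 (265°, 15.5 km): east 15.5 sin 265° = -15.44, north 15.5 cos 265° = -1.35
Leg 2 (212°, 33.3 km): east 33.3 sin 212° = -17.65, north 33.3 cos 212° = -28.24
Leg 3 (326°, 26.1 km): east 26.1 sin 326° = -14.59, north 26.1 cos 326° = 21.64
Net displacement: -47.68 east, -7.95 north. Direction back to start is (47.68, 7.95): bearing = atan2(47.68, 7.95) mod 360° = 80.53° ≈ 081°.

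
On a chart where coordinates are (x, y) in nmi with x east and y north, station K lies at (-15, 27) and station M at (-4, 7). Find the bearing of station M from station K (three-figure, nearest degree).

Δeast = -4 − -15 = 11.00; Δnorth = 7 − 27 = -20.00.
Bearing = atan2(Δeast, Δnorth) mod 360° = 151.19° ≈ 151°.

151°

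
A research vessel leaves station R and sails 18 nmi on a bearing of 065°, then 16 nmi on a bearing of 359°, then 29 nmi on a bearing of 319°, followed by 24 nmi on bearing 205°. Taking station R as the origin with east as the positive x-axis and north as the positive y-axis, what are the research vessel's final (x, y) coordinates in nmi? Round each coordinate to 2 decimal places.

(-13.13, 23.74)

Leg 1 (065°, 18 nmi): east 18 sin 65° = 16.31, north 18 cos 65° = 7.61
Leg 2 (359°, 16 nmi): east 16 sin 359° = -0.28, north 16 cos 359° = 16.00
Leg 3 (319°, 29 nmi): east 29 sin 319° = -19.03, north 29 cos 319° = 21.89
Leg 4 (205°, 24 nmi): east 24 sin 205° = -10.14, north 24 cos 205° = -21.75
Summing: -13.13 nmi east, 23.74 nmi north → (-13.13, 23.74).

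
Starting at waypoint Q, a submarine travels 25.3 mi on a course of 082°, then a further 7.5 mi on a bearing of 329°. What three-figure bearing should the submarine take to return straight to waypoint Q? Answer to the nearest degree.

245°

Leg 1 (082°, 25.3 mi): east 25.3 sin 82° = 25.05, north 25.3 cos 82° = 3.52
Leg 2 (329°, 7.5 mi): east 7.5 sin 329° = -3.86, north 7.5 cos 329° = 6.43
Net displacement: 21.19 east, 9.95 north. Direction back to start is (-21.19, -9.95): bearing = atan2(-21.19, -9.95) mod 360° = 244.85° ≈ 245°.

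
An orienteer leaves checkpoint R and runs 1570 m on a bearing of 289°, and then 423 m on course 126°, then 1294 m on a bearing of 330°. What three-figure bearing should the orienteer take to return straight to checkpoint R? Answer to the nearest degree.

128°

Leg 1 (289°, 1570 m): east 1570 sin 289° = -1484.46, north 1570 cos 289° = 511.14
Leg 2 (126°, 423 m): east 423 sin 126° = 342.21, north 423 cos 126° = -248.63
Leg 3 (330°, 1294 m): east 1294 sin 330° = -647.00, north 1294 cos 330° = 1120.64
Net displacement: -1789.25 east, 1383.15 north. Direction back to start is (1789.25, -1383.15): bearing = atan2(1789.25, -1383.15) mod 360° = 127.71° ≈ 128°.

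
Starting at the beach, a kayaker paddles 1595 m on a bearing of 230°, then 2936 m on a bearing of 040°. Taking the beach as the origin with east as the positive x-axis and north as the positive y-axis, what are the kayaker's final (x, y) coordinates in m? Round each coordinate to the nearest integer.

Leg 1 (230°, 1595 m): east 1595 sin 230° = -1221.84, north 1595 cos 230° = -1025.25
Leg 2 (040°, 2936 m): east 2936 sin 40° = 1887.22, north 2936 cos 40° = 2249.11
Summing: 665.38 m east, 1223.86 m north → (665, 1224).

(665, 1224)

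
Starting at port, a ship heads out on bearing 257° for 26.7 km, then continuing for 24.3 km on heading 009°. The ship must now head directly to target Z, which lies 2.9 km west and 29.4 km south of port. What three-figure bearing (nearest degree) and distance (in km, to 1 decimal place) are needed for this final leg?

158°, 51.2 km

Leg 1 (257°, 26.7 km): east 26.7 sin 257° = -26.02, north 26.7 cos 257° = -6.01
Leg 2 (009°, 24.3 km): east 24.3 sin 9° = 3.80, north 24.3 cos 9° = 24.00
Current position: (-22.21, 17.99). Target: (-2.9, -29.4). Remaining: Δeast = 19.31, Δnorth = -47.39.
Bearing = atan2(19.31, -47.39) mod 360° = 157.83°; distance = √((19.31)² + (-47.39)²) = 51.179 km.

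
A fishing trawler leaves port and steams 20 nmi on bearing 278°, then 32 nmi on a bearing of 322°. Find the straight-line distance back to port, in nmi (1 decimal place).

Leg 1 (278°, 20 nmi): east 20 sin 278° = -19.81, north 20 cos 278° = 2.78
Leg 2 (322°, 32 nmi): east 32 sin 322° = -19.70, north 32 cos 322° = 25.22
Net: -39.51 east, 28.00 north. Distance = √((-39.51)² + (28.00)²) = 48.423 nmi.

48.4 nmi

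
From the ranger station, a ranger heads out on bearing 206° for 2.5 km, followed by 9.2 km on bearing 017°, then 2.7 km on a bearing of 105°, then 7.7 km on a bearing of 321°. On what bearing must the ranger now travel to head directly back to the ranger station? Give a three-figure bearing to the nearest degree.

Leg 1 (206°, 2.5 km): east 2.5 sin 206° = -1.10, north 2.5 cos 206° = -2.25
Leg 2 (017°, 9.2 km): east 9.2 sin 17° = 2.69, north 9.2 cos 17° = 8.80
Leg 3 (105°, 2.7 km): east 2.7 sin 105° = 2.61, north 2.7 cos 105° = -0.70
Leg 4 (321°, 7.7 km): east 7.7 sin 321° = -4.85, north 7.7 cos 321° = 5.98
Net displacement: -0.64 east, 11.84 north. Direction back to start is (0.64, -11.84): bearing = atan2(0.64, -11.84) mod 360° = 176.89° ≈ 177°.

177°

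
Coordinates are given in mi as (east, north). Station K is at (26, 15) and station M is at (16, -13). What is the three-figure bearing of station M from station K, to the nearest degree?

200°

Δeast = 16 − 26 = -10.00; Δnorth = -13 − 15 = -28.00.
Bearing = atan2(Δeast, Δnorth) mod 360° = 199.65° ≈ 200°.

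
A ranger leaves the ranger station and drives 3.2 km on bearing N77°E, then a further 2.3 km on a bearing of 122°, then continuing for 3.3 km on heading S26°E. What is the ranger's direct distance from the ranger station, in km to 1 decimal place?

7.4 km

Leg 1 (N77°E, 3.2 km): east 3.2 sin 77° = 3.12, north 3.2 cos 77° = 0.72
Leg 2 (122°, 2.3 km): east 2.3 sin 122° = 1.95, north 2.3 cos 122° = -1.22
Leg 3 (S26°E, 3.3 km): east 3.3 sin 154° = 1.45, north 3.3 cos 154° = -2.97
Net: 6.52 east, -3.46 north. Distance = √((6.52)² + (-3.46)²) = 7.379 km.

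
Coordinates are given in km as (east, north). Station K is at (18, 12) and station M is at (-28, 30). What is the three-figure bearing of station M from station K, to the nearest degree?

Δeast = -28 − 18 = -46.00; Δnorth = 30 − 12 = 18.00.
Bearing = atan2(Δeast, Δnorth) mod 360° = 291.37° ≈ 291°.

291°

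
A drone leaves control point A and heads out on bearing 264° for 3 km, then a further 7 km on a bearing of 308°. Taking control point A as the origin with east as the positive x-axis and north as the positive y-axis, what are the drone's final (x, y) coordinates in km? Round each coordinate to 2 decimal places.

Leg 1 (264°, 3 km): east 3 sin 264° = -2.98, north 3 cos 264° = -0.31
Leg 2 (308°, 7 km): east 7 sin 308° = -5.52, north 7 cos 308° = 4.31
Summing: -8.50 km east, 4.00 km north → (-8.50, 4.00).

(-8.50, 4.00)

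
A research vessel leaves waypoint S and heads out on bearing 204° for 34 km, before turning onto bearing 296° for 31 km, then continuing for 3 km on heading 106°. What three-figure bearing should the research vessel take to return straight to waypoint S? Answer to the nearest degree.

065°

Leg 1 (204°, 34 km): east 34 sin 204° = -13.83, north 34 cos 204° = -31.06
Leg 2 (296°, 31 km): east 31 sin 296° = -27.86, north 31 cos 296° = 13.59
Leg 3 (106°, 3 km): east 3 sin 106° = 2.88, north 3 cos 106° = -0.83
Net displacement: -38.81 east, -18.30 north. Direction back to start is (38.81, 18.30): bearing = atan2(38.81, 18.30) mod 360° = 64.76° ≈ 065°.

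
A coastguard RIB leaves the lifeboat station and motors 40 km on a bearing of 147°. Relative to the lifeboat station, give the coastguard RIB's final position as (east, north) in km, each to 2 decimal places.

(21.79, -33.55)

Leg 1 (147°, 40 km): east 40 sin 147° = 21.79, north 40 cos 147° = -33.55
Summing: 21.79 km east, -33.55 km north → (21.79, -33.55).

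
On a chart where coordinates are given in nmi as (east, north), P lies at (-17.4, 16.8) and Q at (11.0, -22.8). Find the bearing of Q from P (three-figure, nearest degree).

144°

Δeast = 11.0 − -17.4 = 28.40; Δnorth = -22.8 − 16.8 = -39.60.
Bearing = atan2(Δeast, Δnorth) mod 360° = 144.35° ≈ 144°.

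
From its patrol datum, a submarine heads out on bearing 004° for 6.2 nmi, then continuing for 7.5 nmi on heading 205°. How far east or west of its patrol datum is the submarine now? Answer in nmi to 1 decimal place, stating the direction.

2.7 nmi west

Leg 1 (004°, 6.2 nmi): east 6.2 sin 4° = 0.43, north 6.2 cos 4° = 6.18
Leg 2 (205°, 7.5 nmi): east 7.5 sin 205° = -3.17, north 7.5 cos 205° = -6.80
Net east component: -2.74 nmi.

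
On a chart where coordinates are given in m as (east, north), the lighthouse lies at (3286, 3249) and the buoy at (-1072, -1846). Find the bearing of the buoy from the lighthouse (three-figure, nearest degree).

221°

Δeast = -1072 − 3286 = -4358.00; Δnorth = -1846 − 3249 = -5095.00.
Bearing = atan2(Δeast, Δnorth) mod 360° = 220.54° ≈ 221°.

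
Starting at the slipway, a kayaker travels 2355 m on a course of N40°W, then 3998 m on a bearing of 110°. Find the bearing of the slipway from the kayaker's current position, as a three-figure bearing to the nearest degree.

Leg 1 (N40°W, 2355 m): east 2355 sin 320° = -1513.76, north 2355 cos 320° = 1804.03
Leg 2 (110°, 3998 m): east 3998 sin 110° = 3756.89, north 3998 cos 110° = -1367.40
Net displacement: 2243.13 east, 436.64 north. Direction back to start is (-2243.13, -436.64): bearing = atan2(-2243.13, -436.64) mod 360° = 258.98° ≈ 259°.

259°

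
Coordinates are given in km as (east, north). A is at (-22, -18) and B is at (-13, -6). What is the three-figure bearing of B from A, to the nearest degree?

037°

Δeast = -13 − -22 = 9.00; Δnorth = -6 − -18 = 12.00.
Bearing = atan2(Δeast, Δnorth) mod 360° = 36.87° ≈ 037°.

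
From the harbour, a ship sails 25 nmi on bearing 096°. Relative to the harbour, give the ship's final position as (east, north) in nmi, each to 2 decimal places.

(24.86, -2.61)

Leg 1 (096°, 25 nmi): east 25 sin 96° = 24.86, north 25 cos 96° = -2.61
Summing: 24.86 nmi east, -2.61 nmi north → (24.86, -2.61).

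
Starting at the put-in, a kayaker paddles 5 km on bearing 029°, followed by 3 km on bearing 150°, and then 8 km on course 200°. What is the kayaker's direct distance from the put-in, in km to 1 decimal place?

Leg 1 (029°, 5 km): east 5 sin 29° = 2.42, north 5 cos 29° = 4.37
Leg 2 (150°, 3 km): east 3 sin 150° = 1.50, north 3 cos 150° = -2.60
Leg 3 (200°, 8 km): east 8 sin 200° = -2.74, north 8 cos 200° = -7.52
Net: 1.19 east, -5.74 north. Distance = √((1.19)² + (-5.74)²) = 5.864 km.

5.9 km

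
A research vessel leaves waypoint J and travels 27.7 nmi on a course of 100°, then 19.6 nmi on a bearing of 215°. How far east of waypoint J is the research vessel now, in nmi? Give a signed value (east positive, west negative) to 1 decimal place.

Leg 1 (100°, 27.7 nmi): east 27.7 sin 100° = 27.28, north 27.7 cos 100° = -4.81
Leg 2 (215°, 19.6 nmi): east 19.6 sin 215° = -11.24, north 19.6 cos 215° = -16.06
Net east component: 16.04 nmi.

16.0 nmi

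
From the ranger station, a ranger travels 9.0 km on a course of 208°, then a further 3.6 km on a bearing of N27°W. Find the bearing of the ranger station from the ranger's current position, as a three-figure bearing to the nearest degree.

051°

Leg 1 (208°, 9.0 km): east 9.0 sin 208° = -4.23, north 9.0 cos 208° = -7.95
Leg 2 (N27°W, 3.6 km): east 3.6 sin 333° = -1.63, north 3.6 cos 333° = 3.21
Net displacement: -5.86 east, -4.74 north. Direction back to start is (5.86, 4.74): bearing = atan2(5.86, 4.74) mod 360° = 51.04° ≈ 051°.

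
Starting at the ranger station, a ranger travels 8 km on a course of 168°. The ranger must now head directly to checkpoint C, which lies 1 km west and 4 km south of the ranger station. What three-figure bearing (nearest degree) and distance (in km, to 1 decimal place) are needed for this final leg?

325°, 4.7 km

Leg 1 (168°, 8 km): east 8 sin 168° = 1.66, north 8 cos 168° = -7.83
Current position: (1.66, -7.83). Target: (-1, -4). Remaining: Δeast = -2.66, Δnorth = 3.83.
Bearing = atan2(-2.66, 3.83) mod 360° = 325.15°; distance = √((-2.66)² + (3.83)²) = 4.661 km.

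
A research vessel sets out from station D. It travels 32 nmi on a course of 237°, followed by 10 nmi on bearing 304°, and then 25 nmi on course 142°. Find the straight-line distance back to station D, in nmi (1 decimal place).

37.2 nmi

Leg 1 (237°, 32 nmi): east 32 sin 237° = -26.84, north 32 cos 237° = -17.43
Leg 2 (304°, 10 nmi): east 10 sin 304° = -8.29, north 10 cos 304° = 5.59
Leg 3 (142°, 25 nmi): east 25 sin 142° = 15.39, north 25 cos 142° = -19.70
Net: -19.74 east, -31.54 north. Distance = √((-19.74)² + (-31.54)²) = 37.203 nmi.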